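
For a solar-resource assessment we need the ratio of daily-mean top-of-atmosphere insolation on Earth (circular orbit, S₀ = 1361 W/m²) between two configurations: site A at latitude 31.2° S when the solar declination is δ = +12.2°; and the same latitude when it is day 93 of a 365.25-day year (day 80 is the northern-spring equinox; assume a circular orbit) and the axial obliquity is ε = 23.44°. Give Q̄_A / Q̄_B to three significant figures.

— Configuration A (φ=-31.2°):
cos H₀ = −tan(-31.2°) tan(+12.200°) = 0.1309, H₀ = 1.4395 rad.
Bracket: H₀ sin φ sin δ + cos φ cos δ sin H₀ = 1.4395×-0.51803×0.21132 + 0.85536×0.97742×0.99139 = -0.157582 + 0.828848 = 0.671266.
Q̄ = (S₀/π) × [bracket] = (1361/π) × 0.671266 = 290.81 W/m².
— Configuration B (φ=-31.2°):
Solar longitude: λ_s = 360° × (93 − 80)/365.25 = 12.813°.
sin δ = sin 23.44° × sin 12.813° = 0.08822, so δ = +5.061°.
cos H₀ = −tan(-31.2°) tan(+5.061°) = 0.0536, H₀ = 1.5171 rad.
Bracket: H₀ sin φ sin δ + cos φ cos δ sin H₀ = 1.5171×-0.51803×0.08822 + 0.85536×0.99610×0.99856 = -0.069332 + 0.850797 = 0.781465.
Q̄ = (S₀/π) × [bracket] = (1361/π) × 0.781465 = 338.55 W/m².
Ratio Q̄_A / Q̄_B = 290.81 / 338.55 = 0.8590.

Q̄_A / Q̄_B ≈ 0.859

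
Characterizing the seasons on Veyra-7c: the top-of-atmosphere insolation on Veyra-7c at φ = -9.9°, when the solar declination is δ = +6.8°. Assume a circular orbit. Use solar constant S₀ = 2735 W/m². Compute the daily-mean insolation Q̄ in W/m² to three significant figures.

Q̄ ≈ 824 W/m²

cos H₀ = −tan(-9.9°) tan(+6.800°) = 0.0208, H₀ = 1.5500 rad.
Bracket: H₀ sin φ sin δ + cos φ cos δ sin H₀ = 1.5500×-0.17193×0.11840 + 0.98511×0.99297×0.99978 = -0.031553 + 0.977969 = 0.946416.
Q̄ = (S₀/π) × [bracket] = (2735/π) × 0.946416 = 823.9 W/m².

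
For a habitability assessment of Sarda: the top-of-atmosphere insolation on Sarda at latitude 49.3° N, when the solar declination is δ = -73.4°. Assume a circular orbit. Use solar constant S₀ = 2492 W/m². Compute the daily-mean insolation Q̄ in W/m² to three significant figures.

cos H₀ = −tan(+49.3°) tan(-73.400°) = 3.8999 ≥ 1 ⇒ polar night, H₀ = 0 and Q̄ = 0.

Q̄ ≈ 0.00 W/m²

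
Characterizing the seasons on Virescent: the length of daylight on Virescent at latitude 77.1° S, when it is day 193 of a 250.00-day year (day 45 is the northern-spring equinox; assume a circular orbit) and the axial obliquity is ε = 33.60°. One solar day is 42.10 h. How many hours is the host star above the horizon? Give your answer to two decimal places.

Solar longitude: L_s = 360° × (193 − 45)/250.00 = 213.120°.
sin δ = sin 33.60° × sin 213.120° = -0.30237, so δ = -17.600°.
Sunrise equation: cos h₀ = −tan ϕ · tan δ = -1.3851 ≤ −1, so the host star never sets (polar day) and h₀ = π.
Daylight = 2h₀/(2π) × 42.10 h = (3.1416/π) × 42.10 = 42.10 h.

42.10 h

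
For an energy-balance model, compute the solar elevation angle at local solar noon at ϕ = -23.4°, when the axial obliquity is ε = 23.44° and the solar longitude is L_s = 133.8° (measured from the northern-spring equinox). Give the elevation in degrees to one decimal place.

49.9°

Solar declination: sin δ = sin ε · sin L_s = sin 23.44° × sin 133.8° = 0.28711, so δ = +16.685°.
At local noon the hour angle is zero, so the zenith angle equals |ϕ − δ| = |-23.4° − (+16.685°)| = 40.085°.
Elevation = 90° − 40.085° = 49.9°.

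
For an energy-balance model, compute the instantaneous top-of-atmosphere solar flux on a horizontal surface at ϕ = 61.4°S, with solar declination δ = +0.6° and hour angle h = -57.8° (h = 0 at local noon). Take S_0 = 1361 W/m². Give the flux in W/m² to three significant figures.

cos θ_z = sin ϕ sin δ + cos ϕ cos δ cos h = -0.009194 + 0.255070 = 0.245876.
Flux = S_0 · cos θ_z = 1361 × 0.245876 = 334.6 W/m².

335 W/m²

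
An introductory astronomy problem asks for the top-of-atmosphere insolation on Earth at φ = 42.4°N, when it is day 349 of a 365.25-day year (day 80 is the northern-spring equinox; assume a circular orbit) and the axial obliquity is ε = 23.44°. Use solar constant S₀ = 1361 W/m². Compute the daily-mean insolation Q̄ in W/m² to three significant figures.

Solar longitude: λ_s = 360° × (349 − 80)/365.25 = 265.133°.
sin δ = sin 23.44° × sin 265.133° = -0.39635, so δ = -23.350°.
cos H₀ = −tan(+42.4°) tan(-23.350°) = 0.3942, H₀ = 1.1656 rad.
Bracket: H₀ sin φ sin δ + cos φ cos δ sin H₀ = 1.1656×0.67430×-0.39635 + 0.73846×0.91810×0.91902 = -0.311517 + 0.623077 = 0.311560.
Q̄ = (S₀/π) × [bracket] = (1361/π) × 0.311560 = 135.0 W/m².

Q̄ ≈ 135 W/m²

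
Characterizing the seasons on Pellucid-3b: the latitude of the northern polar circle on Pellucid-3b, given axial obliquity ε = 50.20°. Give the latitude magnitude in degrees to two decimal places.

39.80°

The polar circle is the lowest latitude that experiences at least one full rotation of continuous daylight at the northern-summer solstice; it lies at |ϕ| = 90° − ε = 90° − 50.20° = 39.80°.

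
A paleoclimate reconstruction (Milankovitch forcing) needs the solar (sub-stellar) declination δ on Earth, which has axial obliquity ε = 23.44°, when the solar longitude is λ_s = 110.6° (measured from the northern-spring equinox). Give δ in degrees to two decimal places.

δ = +21.86°

sin δ = sin ε · sin λ_s = sin 23.44° × sin 110.6° = 0.372354.
δ = arcsin(0.372354) = +21.86°.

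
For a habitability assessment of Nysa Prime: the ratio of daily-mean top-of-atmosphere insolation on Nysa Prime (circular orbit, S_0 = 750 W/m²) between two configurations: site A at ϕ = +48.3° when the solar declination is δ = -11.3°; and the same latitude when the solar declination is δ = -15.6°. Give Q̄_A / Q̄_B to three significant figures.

— Configuration A (ϕ=+48.3°):
cos h₀ = −tan(+48.3°) tan(-11.300°) = 0.2243, h₀ = 1.3446 rad.
Bracket: h₀ sin ϕ sin δ + cos ϕ cos δ sin h₀ = 1.3446×0.74664×-0.19595 + 0.66523×0.98061×0.97453 = -0.196721 + 0.635716 = 0.438995.
Q̄ = (S_0/π) × [bracket] = (750/π) × 0.438995 = 104.80 W/m².
— Configuration B (ϕ=+48.3°):
cos h₀ = −tan(+48.3°) tan(-15.600°) = 0.3134, h₀ = 1.2521 rad.
Bracket: h₀ sin ϕ sin δ + cos ϕ cos δ sin h₀ = 1.2521×0.74664×-0.26892 + 0.66523×0.96316×0.94963 = -0.251405 + 0.608450 = 0.357045.
Q̄ = (S_0/π) × [bracket] = (750/π) × 0.357045 = 85.238 W/m².
Ratio Q̄_A / Q̄_B = 104.80 / 85.238 = 1.229.

Q̄_A / Q̄_B ≈ 1.23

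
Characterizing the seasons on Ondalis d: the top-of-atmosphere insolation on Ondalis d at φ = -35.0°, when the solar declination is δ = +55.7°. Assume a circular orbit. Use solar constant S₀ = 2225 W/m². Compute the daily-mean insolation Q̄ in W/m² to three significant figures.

cos H₀ = −tan(-35.0°) tan(+55.700°) = 1.0265 ≥ 1 ⇒ polar night, H₀ = 0 and Q̄ = 0.

Q̄ ≈ 0.00 W/m²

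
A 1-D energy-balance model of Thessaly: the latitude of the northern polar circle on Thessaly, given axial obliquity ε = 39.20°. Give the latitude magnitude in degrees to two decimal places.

50.80°

The polar circle is the lowest latitude that experiences at least one full rotation of continuous daylight at the northern-summer solstice; it lies at |ϕ| = 90° − ε = 90° − 39.20° = 50.80°.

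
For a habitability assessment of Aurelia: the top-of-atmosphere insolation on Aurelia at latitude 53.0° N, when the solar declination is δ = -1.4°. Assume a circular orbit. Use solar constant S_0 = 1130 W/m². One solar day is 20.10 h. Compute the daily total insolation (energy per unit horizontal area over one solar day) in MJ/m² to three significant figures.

14.9 MJ/m²

cos h₀ = −tan(+53.0°) tan(-1.400°) = 0.0324, h₀ = 1.5384 rad.
Bracket: h₀ sin ϕ sin δ + cos ϕ cos δ sin h₀ = 1.5384×0.79864×-0.02443 + 0.60182×0.99970×0.99947 = -0.030015 + 0.601321 = 0.571306.
Q̄ = (S_0/π) × [bracket] = (1130/π) × 0.571306 = 205.49 W/m².
Daily total = Q̄ × 20.10 h × 3600 s/h = 205.49 × 20.10 × 3600 / 10⁶ = 14.87 MJ/m².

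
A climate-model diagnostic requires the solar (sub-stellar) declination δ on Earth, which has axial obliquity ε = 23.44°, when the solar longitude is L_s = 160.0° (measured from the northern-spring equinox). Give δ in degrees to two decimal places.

δ = +7.82°

sin δ = sin ε · sin L_s = sin 23.44° × sin 160.0° = 0.136052.
δ = arcsin(0.136052) = +7.82°.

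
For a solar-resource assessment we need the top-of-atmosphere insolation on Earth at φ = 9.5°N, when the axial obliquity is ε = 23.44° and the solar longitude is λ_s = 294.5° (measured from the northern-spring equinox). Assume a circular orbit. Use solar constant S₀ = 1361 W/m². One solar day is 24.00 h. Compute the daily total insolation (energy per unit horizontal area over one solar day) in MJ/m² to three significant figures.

Solar declination: sin δ = sin ε · sin λ_s = sin 23.44° × sin 294.5° = -0.36197, so δ = -21.221°.
cos H₀ = −tan(+9.5°) tan(-21.221°) = 0.0650, H₀ = 1.5058 rad.
Bracket: H₀ sin φ sin δ + cos φ cos δ sin H₀ = 1.5058×0.16505×-0.36197 + 0.98629×0.93219×0.99789 = -0.089961 + 0.917470 = 0.827509.
Q̄ = (S₀/π) × [bracket] = (1361/π) × 0.827509 = 358.49 W/m².
Daily total = Q̄ × 24.00 h × 3600 s/h = 358.49 × 24.00 × 3600 / 10⁶ = 30.97 MJ/m².

31.0 MJ/m²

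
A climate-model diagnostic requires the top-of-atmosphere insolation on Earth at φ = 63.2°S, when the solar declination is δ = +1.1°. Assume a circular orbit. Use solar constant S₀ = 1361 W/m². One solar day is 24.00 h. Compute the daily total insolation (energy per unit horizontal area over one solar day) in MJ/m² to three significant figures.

15.9 MJ/m²

cos H₀ = −tan(-63.2°) tan(+1.100°) = 0.0380, H₀ = 1.5328 rad.
Bracket: H₀ sin φ sin δ + cos φ cos δ sin H₀ = 1.5328×-0.89259×0.01920 + 0.45088×0.99982×0.99928 = -0.026269 + 0.450474 = 0.424205.
Q̄ = (S₀/π) × [bracket] = (1361/π) × 0.424205 = 183.77 W/m².
Daily total = Q̄ × 24.00 h × 3600 s/h = 183.77 × 24.00 × 3600 / 10⁶ = 15.88 MJ/m².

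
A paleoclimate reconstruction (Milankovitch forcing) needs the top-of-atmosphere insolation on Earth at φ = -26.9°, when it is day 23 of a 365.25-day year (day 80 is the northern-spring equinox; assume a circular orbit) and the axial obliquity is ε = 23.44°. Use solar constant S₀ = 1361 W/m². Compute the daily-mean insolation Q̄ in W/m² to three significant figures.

Q̄ ≈ 472 W/m²

Solar longitude: λ_s = 360° × (23 − 80)/365.25 = -56.181°, i.e. -56.181° + 360° = 303.819°.
sin δ = sin 23.44° × sin 303.819° = -0.33048, so δ = -19.298°.
cos H₀ = −tan(-26.9°) tan(-19.298°) = -0.1776, H₀ = 1.7494 rad.
Bracket: H₀ sin φ sin δ + cos φ cos δ sin H₀ = 1.7494×-0.45243×-0.33048 + 0.89180×0.94381×0.98409 = 0.261569 + 0.828298 = 1.089867.
Q̄ = (S₀/π) × [bracket] = (1361/π) × 1.089867 = 472.2 W/m².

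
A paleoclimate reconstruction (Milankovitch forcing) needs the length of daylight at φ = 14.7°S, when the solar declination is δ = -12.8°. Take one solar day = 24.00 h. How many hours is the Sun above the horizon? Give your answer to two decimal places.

12.46 h

cos H₀ = −tan φ · tan δ = −tan(-14.7°) × tan(-12.800°) = -0.0596, so H₀ = 1.6304 rad = 93.42°.
Daylight = 2H₀/(2π) × 24.00 h = (1.6304/π) × 24.00 = 12.46 h.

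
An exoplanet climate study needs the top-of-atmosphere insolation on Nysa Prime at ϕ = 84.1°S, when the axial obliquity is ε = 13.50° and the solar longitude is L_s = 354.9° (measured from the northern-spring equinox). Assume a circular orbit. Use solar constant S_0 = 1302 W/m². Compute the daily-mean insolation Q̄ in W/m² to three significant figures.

Solar declination: sin δ = sin ε · sin L_s = sin 13.50° × sin 354.9° = -0.02075, so δ = -1.189°.
cos h₀ = −tan(-84.1°) tan(-1.189°) = -0.2009, h₀ = 1.7730 rad.
Bracket: h₀ sin ϕ sin δ + cos ϕ cos δ sin h₀ = 1.7730×-0.99470×-0.02075 + 0.10279×0.99978×0.97962 = 0.036595 + 0.100673 = 0.137268.
Q̄ = (S_0/π) × [bracket] = (1302/π) × 0.137268 = 56.89 W/m².

Q̄ ≈ 56.9 W/m²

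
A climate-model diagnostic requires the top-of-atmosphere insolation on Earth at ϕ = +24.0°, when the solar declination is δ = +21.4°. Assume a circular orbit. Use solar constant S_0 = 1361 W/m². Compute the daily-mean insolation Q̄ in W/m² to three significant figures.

Q̄ ≈ 475 W/m²

cos h₀ = −tan(+24.0°) tan(+21.400°) = -0.1745, h₀ = 1.7462 rad.
Bracket: h₀ sin ϕ sin δ + cos ϕ cos δ sin h₀ = 1.7462×0.40674×0.36488 + 0.91355×0.93106×0.98466 = 0.259156 + 0.837522 = 1.096678.
Q̄ = (S_0/π) × [bracket] = (1361/π) × 1.096678 = 475.1 W/m².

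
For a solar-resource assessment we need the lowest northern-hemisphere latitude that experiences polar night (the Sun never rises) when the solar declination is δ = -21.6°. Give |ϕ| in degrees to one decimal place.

|ϕ| = 68.4°

Polar night requires cos h₀ = −tan ϕ tan δ ≥ 1, i.e. tan ϕ tan δ ≤ −1.
The boundary is |tan ϕ| · |tan δ| = 1, so |ϕ| = 90° − |δ| = 90° − 21.6° = 68.4° in the northern hemisphere.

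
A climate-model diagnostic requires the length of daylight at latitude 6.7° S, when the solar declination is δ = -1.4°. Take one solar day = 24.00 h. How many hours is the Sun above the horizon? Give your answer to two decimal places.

cos h₀ = −tan ϕ · tan δ = −tan(-6.7°) × tan(-1.400°) = -0.0029, so h₀ = 1.5737 rad = 90.16°.
Daylight = 2h₀/(2π) × 24.00 h = (1.5737/π) × 24.00 = 12.02 h.

12.02 h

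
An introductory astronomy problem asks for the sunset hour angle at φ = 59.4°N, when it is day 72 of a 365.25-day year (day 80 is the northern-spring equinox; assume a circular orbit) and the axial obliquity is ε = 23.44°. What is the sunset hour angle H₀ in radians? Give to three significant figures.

Solar longitude: λ_s = 360° × (72 − 80)/365.25 = -7.885°, i.e. -7.885° + 360° = 352.115°.
sin δ = sin 23.44° × sin 352.115° = -0.05457, so δ = -3.128°.
cos H₀ = −tan φ · tan δ = −tan(+59.4°) × tan(-3.128°) = 0.0924, so H₀ = 1.4783 rad = 84.70°.

H₀ = 1.48 rad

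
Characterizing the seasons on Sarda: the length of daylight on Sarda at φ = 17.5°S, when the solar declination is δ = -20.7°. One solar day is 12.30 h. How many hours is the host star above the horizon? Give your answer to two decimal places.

cos H₀ = −tan φ · tan δ = −tan(-17.5°) × tan(-20.700°) = -0.1191, so H₀ = 1.6902 rad = 96.84°.
Daylight = 2H₀/(2π) × 12.30 h = (1.6902/π) × 12.30 = 6.62 h.

6.62 h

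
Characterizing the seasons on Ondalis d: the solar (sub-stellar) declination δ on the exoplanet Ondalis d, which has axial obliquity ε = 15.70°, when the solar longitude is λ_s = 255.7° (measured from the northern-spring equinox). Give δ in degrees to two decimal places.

δ = -15.20°

sin δ = sin ε · sin λ_s = sin 15.70° × sin 255.7° = -0.262216.
δ = arcsin(-0.262216) = -15.20°.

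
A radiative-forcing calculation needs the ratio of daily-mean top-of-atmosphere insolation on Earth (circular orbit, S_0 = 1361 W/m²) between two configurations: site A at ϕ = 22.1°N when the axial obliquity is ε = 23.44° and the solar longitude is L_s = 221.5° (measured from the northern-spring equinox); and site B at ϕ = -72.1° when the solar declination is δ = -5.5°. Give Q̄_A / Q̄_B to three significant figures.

Q̄_A / Q̄_B ≈ 1.61

— Configuration A (ϕ=+22.1°):
Solar declination: sin δ = sin ε · sin L_s = sin 23.44° × sin 221.5° = -0.26358, so δ = -15.283°.
cos h₀ = −tan(+22.1°) tan(-15.283°) = 0.1110, h₀ = 1.4596 rad.
Bracket: h₀ sin ϕ sin δ + cos ϕ cos δ sin h₀ = 1.4596×0.37622×-0.26358 + 0.92653×0.96464×0.99383 = -0.144740 + 0.888253 = 0.743513.
Q̄ = (S_0/π) × [bracket] = (1361/π) × 0.743513 = 322.10 W/m².
— Configuration B (ϕ=-72.1°):
cos h₀ = −tan(-72.1°) tan(-5.500°) = -0.2981, h₀ = 1.8735 rad.
Bracket: h₀ sin ϕ sin δ + cos ϕ cos δ sin h₀ = 1.8735×-0.95159×-0.09585 + 0.30736×0.99540×0.95453 = 0.170882 + 0.292035 = 0.462917.
Q̄ = (S_0/π) × [bracket] = (1361/π) × 0.462917 = 200.54 W/m².
Ratio Q̄_A / Q̄_B = 322.10 / 200.54 = 1.606.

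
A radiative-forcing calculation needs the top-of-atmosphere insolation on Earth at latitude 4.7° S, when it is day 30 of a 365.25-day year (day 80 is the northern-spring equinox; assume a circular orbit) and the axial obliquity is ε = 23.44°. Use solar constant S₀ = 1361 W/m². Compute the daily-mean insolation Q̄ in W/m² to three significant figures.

Solar longitude: λ_s = 360° × (30 − 80)/365.25 = -49.281°, i.e. -49.281° + 360° = 310.719°.
sin δ = sin 23.44° × sin 310.719° = -0.30149, so δ = -17.547°.
cos H₀ = −tan(-4.7°) tan(-17.547°) = -0.0260, H₀ = 1.5968 rad.
Bracket: H₀ sin φ sin δ + cos φ cos δ sin H₀ = 1.5968×-0.08194×-0.30149 + 0.99664×0.95347×0.99966 = 0.039447 + 0.949943 = 0.989390.
Q̄ = (S₀/π) × [bracket] = (1361/π) × 0.989390 = 428.6 W/m².

Q̄ ≈ 429 W/m²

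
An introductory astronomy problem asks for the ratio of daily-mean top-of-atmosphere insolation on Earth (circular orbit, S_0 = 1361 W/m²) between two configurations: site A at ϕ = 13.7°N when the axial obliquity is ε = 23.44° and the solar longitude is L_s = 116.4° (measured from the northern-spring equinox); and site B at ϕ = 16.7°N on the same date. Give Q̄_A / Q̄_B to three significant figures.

Q̄_A / Q̄_B ≈ 0.984

— Configuration A (ϕ=+13.7°):
Solar declination: sin δ = sin ε · sin L_s = sin 23.44° × sin 116.4° = 0.35630, so δ = +20.873°.
cos h₀ = −tan(+13.7°) tan(+20.873°) = -0.0930, h₀ = 1.6639 rad.
Bracket: h₀ sin ϕ sin δ + cos ϕ cos δ sin h₀ = 1.6639×0.23684×0.35630 + 0.97155×0.93437×0.99567 = 0.140410 + 0.903856 = 1.044266.
Q̄ = (S_0/π) × [bracket] = (1361/π) × 1.044266 = 452.40 W/m².
— Configuration B (ϕ=+16.7°):
cos h₀ = −tan(+16.7°) tan(+20.873°) = -0.1144, h₀ = 1.6855 rad.
Bracket: h₀ sin ϕ sin δ + cos ϕ cos δ sin h₀ = 1.6855×0.28736×0.35630 + 0.95782×0.93437×0.99343 = 0.172572 + 0.889078 = 1.061650.
Q̄ = (S_0/π) × [bracket] = (1361/π) × 1.061650 = 459.93 W/m².
Ratio Q̄_A / Q̄_B = 452.40 / 459.93 = 0.9836.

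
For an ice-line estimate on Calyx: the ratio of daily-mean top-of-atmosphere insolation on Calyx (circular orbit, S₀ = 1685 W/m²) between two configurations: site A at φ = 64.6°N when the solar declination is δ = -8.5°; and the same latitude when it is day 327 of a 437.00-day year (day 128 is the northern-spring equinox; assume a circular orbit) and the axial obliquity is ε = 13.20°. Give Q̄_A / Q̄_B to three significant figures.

Q̄_A / Q̄_B ≈ 0.452

— Configuration A (φ=+64.6°):
cos H₀ = −tan(+64.6°) tan(-8.500°) = 0.3147, H₀ = 1.2506 rad.
Bracket: H₀ sin φ sin δ + cos φ cos δ sin H₀ = 1.2506×0.90334×-0.14781 + 0.42894×0.98902×0.94918 = -0.166983 + 0.402671 = 0.235688.
Q̄ = (S₀/π) × [bracket] = (1685/π) × 0.235688 = 126.41 W/m².
— Configuration B (φ=+64.6°):
Solar longitude: λ_s = 360° × (327 − 128)/437.00 = 163.936°.
sin δ = sin 13.20° × sin 163.936° = 0.06319, so δ = +3.623°.
cos H₀ = −tan(+64.6°) tan(+3.623°) = -0.1333, H₀ = 1.7045 rad.
Bracket: H₀ sin φ sin δ + cos φ cos δ sin H₀ = 1.7045×0.90334×0.06319 + 0.42894×0.99800×0.99107 = 0.097296 + 0.424259 = 0.521555.
Q̄ = (S₀/π) × [bracket] = (1685/π) × 0.521555 = 279.74 W/m².
Ratio Q̄_A / Q̄_B = 126.41 / 279.74 = 0.4519.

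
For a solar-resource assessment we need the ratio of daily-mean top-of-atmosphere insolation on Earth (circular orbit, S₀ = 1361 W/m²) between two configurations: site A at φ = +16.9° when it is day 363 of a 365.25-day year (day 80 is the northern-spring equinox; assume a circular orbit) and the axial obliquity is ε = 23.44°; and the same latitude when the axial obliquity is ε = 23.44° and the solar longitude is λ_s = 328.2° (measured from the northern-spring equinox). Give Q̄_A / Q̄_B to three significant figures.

Q̄_A / Q̄_B ≈ 0.841

— Configuration A (φ=+16.9°):
Solar longitude: λ_s = 360° × (363 − 80)/365.25 = 278.932°.
sin δ = sin 23.44° × sin 278.932° = -0.39296, so δ = -23.139°.
cos H₀ = −tan(+16.9°) tan(-23.139°) = 0.1298, H₀ = 1.4406 rad.
Bracket: H₀ sin φ sin δ + cos φ cos δ sin H₀ = 1.4406×0.29070×-0.39296 + 0.95681×0.91955×0.99154 = -0.164565 + 0.872391 = 0.707826.
Q̄ = (S₀/π) × [bracket] = (1361/π) × 0.707826 = 306.64 W/m².
— Configuration B (φ=+16.9°):
Solar declination: sin δ = sin ε · sin λ_s = sin 23.44° × sin 328.2° = -0.20962, so δ = -12.100°.
cos H₀ = −tan(+16.9°) tan(-12.100°) = 0.0651, H₀ = 1.5056 rad.
Bracket: H₀ sin φ sin δ + cos φ cos δ sin H₀ = 1.5056×0.29070×-0.20962 + 0.95681×0.97778×0.99788 = -0.091746 + 0.933566 = 0.841820.
Q̄ = (S₀/π) × [bracket] = (1361/π) × 0.841820 = 364.69 W/m².
Ratio Q̄_A / Q̄_B = 306.64 / 364.69 = 0.8408.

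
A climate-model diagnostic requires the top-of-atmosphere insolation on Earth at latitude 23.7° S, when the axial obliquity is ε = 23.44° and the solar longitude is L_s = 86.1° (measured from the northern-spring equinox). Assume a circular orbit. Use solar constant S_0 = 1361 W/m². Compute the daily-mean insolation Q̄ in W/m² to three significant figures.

Solar declination: sin δ = sin ε · sin L_s = sin 23.44° × sin 86.1° = 0.39687, so δ = +23.382°.
cos h₀ = −tan(-23.7°) tan(+23.382°) = 0.1898, h₀ = 1.3798 rad.
Bracket: h₀ sin ϕ sin δ + cos ϕ cos δ sin h₀ = 1.3798×-0.40195×0.39687 + 0.91566×0.91788×0.98182 = -0.220108 + 0.825186 = 0.605078.
Q̄ = (S_0/π) × [bracket] = (1361/π) × 0.605078 = 262.1 W/m².

Q̄ ≈ 262 W/m²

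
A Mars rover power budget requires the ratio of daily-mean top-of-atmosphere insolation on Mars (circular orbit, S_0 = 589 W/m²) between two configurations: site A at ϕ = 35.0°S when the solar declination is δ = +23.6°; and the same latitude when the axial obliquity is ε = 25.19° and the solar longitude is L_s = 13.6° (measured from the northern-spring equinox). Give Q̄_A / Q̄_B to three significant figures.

— Configuration A (ϕ=-35.0°):
cos h₀ = −tan(-35.0°) tan(+23.600°) = 0.3059, h₀ = 1.2599 rad.
Bracket: h₀ sin ϕ sin δ + cos ϕ cos δ sin h₀ = 1.2599×-0.57358×0.40035 + 0.81915×0.91636×0.95206 = -0.289314 + 0.714651 = 0.425337.
Q̄ = (S_0/π) × [bracket] = (589/π) × 0.425337 = 79.744 W/m².
— Configuration B (ϕ=-35.0°):
Solar declination: sin δ = sin ε · sin L_s = sin 25.19° × sin 13.6° = 0.10008, so δ = +5.744°.
cos h₀ = −tan(-35.0°) tan(+5.744°) = 0.0704, h₀ = 1.5003 rad.
Bracket: h₀ sin ϕ sin δ + cos ϕ cos δ sin h₀ = 1.5003×-0.57358×0.10008 + 0.81915×0.99498×0.99752 = -0.086123 + 0.813017 = 0.726894.
Q̄ = (S_0/π) × [bracket] = (589/π) × 0.726894 = 136.28 W/m².
Ratio Q̄_A / Q̄_B = 79.744 / 136.28 = 0.5851.

Q̄_A / Q̄_B ≈ 0.585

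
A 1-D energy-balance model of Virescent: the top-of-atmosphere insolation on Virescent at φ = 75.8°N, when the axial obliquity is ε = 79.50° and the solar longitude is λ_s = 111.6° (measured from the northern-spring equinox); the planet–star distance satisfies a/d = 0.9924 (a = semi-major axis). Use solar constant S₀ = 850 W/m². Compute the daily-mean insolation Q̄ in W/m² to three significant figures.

Q̄ ≈ 742 W/m²

Solar declination: sin δ = sin ε · sin λ_s = sin 79.50° × sin 111.6° = 0.91421, so δ = +66.093°.
cos H₀ = −tan(+75.8°) tan(+66.093°) = -8.9153 ≤ −1 ⇒ polar day, H₀ = π.
Bracket: H₀ sin φ sin δ + cos φ cos δ sin H₀ = 3.1416×0.96945×0.91421 + 0.24531×0.40525×0.00000 = 2.784340 + 0.000000 = 2.784340.
Inverse-square distance factor (a/d)² = 0.9924² = 0.984858.
Q̄ = (S₀/π) × 0.984858 × [bracket] = (850/π) × 0.984858 × 2.784340 = 741.9 W/m².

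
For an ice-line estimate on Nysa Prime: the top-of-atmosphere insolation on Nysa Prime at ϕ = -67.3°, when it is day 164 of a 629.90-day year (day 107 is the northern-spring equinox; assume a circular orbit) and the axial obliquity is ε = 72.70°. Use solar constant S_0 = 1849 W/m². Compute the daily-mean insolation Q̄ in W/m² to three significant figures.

Q̄ ≈ 0.00 W/m²

Solar longitude: L_s = 360° × (164 − 107)/629.90 = 32.577°.
sin δ = sin 72.70° × sin 32.577° = 0.51407, so δ = +30.935°.
cos h₀ = −tan(-67.3°) tan(+30.935°) = 1.4327 ≥ 1 ⇒ polar night, h₀ = 0 and Q̄ = 0.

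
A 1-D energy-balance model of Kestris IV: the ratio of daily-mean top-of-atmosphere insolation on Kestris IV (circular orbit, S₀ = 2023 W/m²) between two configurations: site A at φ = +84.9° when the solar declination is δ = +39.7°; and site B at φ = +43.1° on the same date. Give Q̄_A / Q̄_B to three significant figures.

— Configuration A (φ=+84.9°):
cos H₀ = −tan(+84.9°) tan(+39.700°) = -9.3024 ≤ −1 ⇒ polar day, H₀ = π.
Bracket: H₀ sin φ sin δ + cos φ cos δ sin H₀ = 3.1416×0.99604×0.63877 + 0.08889×0.76940×0.00000 = 1.998813 + 0.000000 = 1.998813.
Q̄ = (S₀/π) × [bracket] = (2023/π) × 1.998813 = 1287.1 W/m².
— Configuration B (φ=+43.1°):
cos H₀ = −tan(+43.1°) tan(+39.700°) = -0.7769, H₀ = 2.4605 rad.
Bracket: H₀ sin φ sin δ + cos φ cos δ sin H₀ = 2.4605×0.68327×0.63877 + 0.73016×0.76940×0.62962 = 1.073891 + 0.353711 = 1.427602.
Q̄ = (S₀/π) × [bracket] = (2023/π) × 1.427602 = 919.29 W/m².
Ratio Q̄_A / Q̄_B = 1287.1 / 919.29 = 1.400.

Q̄_A / Q̄_B ≈ 1.40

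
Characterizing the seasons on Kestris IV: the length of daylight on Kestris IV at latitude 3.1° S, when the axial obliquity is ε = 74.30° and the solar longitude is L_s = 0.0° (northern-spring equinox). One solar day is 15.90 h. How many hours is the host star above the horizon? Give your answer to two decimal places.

7.95 h

Solar declination: sin δ = sin ε · sin L_s = sin 74.30° × sin 0.0° = 0.00000, so δ = +0.000°.
cos h₀ = −tan ϕ · tan δ = −tan(-3.1°) × tan(+0.000°) = 0.0000, so h₀ = 1.5708 rad = 90.00°.
Daylight = 2h₀/(2π) × 15.90 h = (1.5708/π) × 15.90 = 7.95 h.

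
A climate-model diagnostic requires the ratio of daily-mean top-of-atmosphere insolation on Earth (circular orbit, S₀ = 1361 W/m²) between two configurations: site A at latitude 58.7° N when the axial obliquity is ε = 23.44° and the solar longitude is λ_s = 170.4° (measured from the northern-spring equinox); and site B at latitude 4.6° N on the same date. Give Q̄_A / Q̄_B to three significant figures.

Q̄_A / Q̄_B ≈ 0.609

— Configuration A (φ=+58.7°):
Solar declination: sin δ = sin ε · sin λ_s = sin 23.44° × sin 170.4° = 0.06634, so δ = +3.804°.
cos H₀ = −tan(+58.7°) tan(+3.804°) = -0.1093, H₀ = 1.6804 rad.
Bracket: H₀ sin φ sin δ + cos φ cos δ sin H₀ = 1.6804×0.85446×0.06634 + 0.51952×0.99780×0.99400 = 0.095253 + 0.515267 = 0.610520.
Q̄ = (S₀/π) × [bracket] = (1361/π) × 0.610520 = 264.49 W/m².
— Configuration B (φ=+4.6°):
cos H₀ = −tan(+4.6°) tan(+3.804°) = -0.0053, H₀ = 1.5761 rad.
Bracket: H₀ sin φ sin δ + cos φ cos δ sin H₀ = 1.5761×0.08020×0.06634 + 0.99678×0.99780×0.99999 = 0.008386 + 0.994577 = 1.002963.
Q̄ = (S₀/π) × [bracket] = (1361/π) × 1.002963 = 434.50 W/m².
Ratio Q̄_A / Q̄_B = 264.49 / 434.50 = 0.6087.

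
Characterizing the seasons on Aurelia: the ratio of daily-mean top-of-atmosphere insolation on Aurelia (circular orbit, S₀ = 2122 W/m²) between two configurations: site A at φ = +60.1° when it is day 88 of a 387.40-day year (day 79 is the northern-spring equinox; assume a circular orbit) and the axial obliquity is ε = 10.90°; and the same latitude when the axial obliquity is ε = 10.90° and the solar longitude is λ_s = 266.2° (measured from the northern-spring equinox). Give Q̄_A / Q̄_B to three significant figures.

Q̄_A / Q̄_B ≈ 2.06

— Configuration A (φ=+60.1°):
Solar longitude: λ_s = 360° × (88 − 79)/387.40 = 8.363°.
sin δ = sin 10.90° × sin 8.363° = 0.02750, so δ = +1.576°.
cos H₀ = −tan(+60.1°) tan(+1.576°) = -0.0478, H₀ = 1.6187 rad.
Bracket: H₀ sin φ sin δ + cos φ cos δ sin H₀ = 1.6187×0.86690×0.02750 + 0.49849×0.99962×0.99885 = 0.038589 + 0.497728 = 0.536317.
Q̄ = (S₀/π) × [bracket] = (2122/π) × 0.536317 = 362.26 W/m².
— Configuration B (φ=+60.1°):
Solar declination: sin δ = sin ε · sin λ_s = sin 10.90° × sin 266.2° = -0.18868, so δ = -10.876°.
cos H₀ = −tan(+60.1°) tan(-10.876°) = 0.3341, H₀ = 1.2301 rad.
Bracket: H₀ sin φ sin δ + cos φ cos δ sin H₀ = 1.2301×0.86690×-0.18868 + 0.49849×0.98204×0.94253 = -0.201203 + 0.461403 = 0.260200.
Q̄ = (S₀/π) × [bracket] = (2122/π) × 0.260200 = 175.75 W/m².
Ratio Q̄_A / Q̄_B = 362.26 / 175.75 = 2.061.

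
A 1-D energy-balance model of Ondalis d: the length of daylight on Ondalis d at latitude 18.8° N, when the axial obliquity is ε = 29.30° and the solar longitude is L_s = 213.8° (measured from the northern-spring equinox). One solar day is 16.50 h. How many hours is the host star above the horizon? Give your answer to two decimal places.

Solar declination: sin δ = sin ε · sin L_s = sin 29.30° × sin 213.8° = -0.27224, so δ = -15.798°.
cos h₀ = −tan ϕ · tan δ = −tan(+18.8°) × tan(-15.798°) = 0.0963, so h₀ = 1.4743 rad = 84.47°.
Daylight = 2h₀/(2π) × 16.50 h = (1.4743/π) × 16.50 = 7.74 h.

7.74 h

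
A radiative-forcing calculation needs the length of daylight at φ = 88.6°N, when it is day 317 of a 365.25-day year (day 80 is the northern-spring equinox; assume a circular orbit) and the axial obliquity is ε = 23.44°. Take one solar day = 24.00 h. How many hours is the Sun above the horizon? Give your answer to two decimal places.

Solar longitude: λ_s = 360° × (317 − 80)/365.25 = 233.593°.
sin δ = sin 23.44° × sin 233.593° = -0.32015, so δ = -18.672°.
cos H₀ = −tan φ · tan δ = 13.8275 ≥ 1, so the Sun never rises (polar night) and H₀ = 0.
Daylight = 2H₀/(2π) × 24.00 h = (0.0000/π) × 24.00 = 0.00 h.

0.00 h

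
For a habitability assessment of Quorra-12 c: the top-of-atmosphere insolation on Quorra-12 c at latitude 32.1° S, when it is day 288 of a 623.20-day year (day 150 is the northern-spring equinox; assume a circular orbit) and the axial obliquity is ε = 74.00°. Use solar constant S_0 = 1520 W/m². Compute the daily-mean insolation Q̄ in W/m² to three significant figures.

Q̄ ≈ 0.00 W/m²

Solar longitude: L_s = 360° × (288 − 150)/623.20 = 79.718°.
sin δ = sin 74.00° × sin 79.718° = 0.94582, so δ = +71.054°.
cos h₀ = −tan(-32.1°) tan(+71.054°) = 1.8274 ≥ 1 ⇒ polar night, h₀ = 0 and Q̄ = 0.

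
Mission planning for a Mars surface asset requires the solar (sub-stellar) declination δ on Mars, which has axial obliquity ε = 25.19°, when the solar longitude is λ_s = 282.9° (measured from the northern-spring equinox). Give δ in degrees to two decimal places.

δ = -24.51°

sin δ = sin ε · sin λ_s = sin 25.19° × sin 282.9° = -0.414879.
δ = arcsin(-0.414879) = -24.51°.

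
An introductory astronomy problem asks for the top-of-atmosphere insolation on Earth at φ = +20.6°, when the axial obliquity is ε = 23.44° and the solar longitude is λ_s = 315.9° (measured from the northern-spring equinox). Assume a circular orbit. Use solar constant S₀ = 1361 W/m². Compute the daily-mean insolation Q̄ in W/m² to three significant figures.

Solar declination: sin δ = sin ε · sin λ_s = sin 23.44° × sin 315.9° = -0.27683, so δ = -16.071°.
cos H₀ = −tan(+20.6°) tan(-16.071°) = 0.1083, H₀ = 1.4623 rad.
Bracket: H₀ sin φ sin δ + cos φ cos δ sin H₀ = 1.4623×0.35184×-0.27683 + 0.93606×0.96092×0.99412 = -0.142428 + 0.894190 = 0.751762.
Q̄ = (S₀/π) × [bracket] = (1361/π) × 0.751762 = 325.7 W/m².

Q̄ ≈ 326 W/m²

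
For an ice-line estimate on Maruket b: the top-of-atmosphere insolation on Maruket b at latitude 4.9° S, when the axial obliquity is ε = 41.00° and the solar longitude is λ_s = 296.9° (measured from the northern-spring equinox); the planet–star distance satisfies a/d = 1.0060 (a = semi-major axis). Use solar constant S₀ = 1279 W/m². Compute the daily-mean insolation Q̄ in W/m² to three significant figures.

Q̄ ≈ 366 W/m²

Solar declination: sin δ = sin ε · sin λ_s = sin 41.00° × sin 296.9° = -0.58507, so δ = -35.808°.
cos H₀ = −tan(-4.9°) tan(-35.808°) = -0.0618, H₀ = 1.6327 rad.
Bracket: H₀ sin φ sin δ + cos φ cos δ sin H₀ = 1.6327×-0.08542×-0.58507 + 0.99635×0.81098×0.99809 = 0.081597 + 0.806477 = 0.888074.
Inverse-square distance factor (a/d)² = 1.0060² = 1.012036.
Q̄ = (S₀/π) × 1.012036 × [bracket] = (1279/π) × 1.012036 × 0.888074 = 365.9 W/m².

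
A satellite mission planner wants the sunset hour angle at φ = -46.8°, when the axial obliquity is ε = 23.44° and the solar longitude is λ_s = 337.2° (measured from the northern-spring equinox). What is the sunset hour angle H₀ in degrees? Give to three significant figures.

H₀ = 99.6°

Solar declination: sin δ = sin ε · sin λ_s = sin 23.44° × sin 337.2° = -0.15415, so δ = -8.867°.
cos H₀ = −tan φ · tan δ = −tan(-46.8°) × tan(-8.867°) = -0.1661, so H₀ = 1.7377 rad = 99.56°.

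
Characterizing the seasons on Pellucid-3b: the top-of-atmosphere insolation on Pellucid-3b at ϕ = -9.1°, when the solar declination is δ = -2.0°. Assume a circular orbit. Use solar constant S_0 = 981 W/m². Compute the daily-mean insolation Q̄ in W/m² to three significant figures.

cos h₀ = −tan(-9.1°) tan(-2.000°) = -0.0056, h₀ = 1.5764 rad.
Bracket: h₀ sin ϕ sin δ + cos ϕ cos δ sin h₀ = 1.5764×-0.15816×-0.03490 + 0.98741×0.99939×0.99998 = 0.008701 + 0.986788 = 0.995489.
Q̄ = (S_0/π) × [bracket] = (981/π) × 0.995489 = 310.9 W/m².

Q̄ ≈ 311 W/m²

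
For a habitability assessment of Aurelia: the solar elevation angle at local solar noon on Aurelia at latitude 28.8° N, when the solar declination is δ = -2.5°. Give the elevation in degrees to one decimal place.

58.7°

At local noon the hour angle is zero, so the zenith angle equals |φ − δ| = |+28.8° − (-2.500°)| = 31.300°.
Elevation = 90° − 31.300° = 58.7°.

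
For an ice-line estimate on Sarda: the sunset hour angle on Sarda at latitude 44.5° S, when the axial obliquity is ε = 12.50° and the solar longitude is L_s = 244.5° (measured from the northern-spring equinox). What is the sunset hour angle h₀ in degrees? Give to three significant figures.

Solar declination: sin δ = sin ε · sin L_s = sin 12.50° × sin 244.5° = -0.19536, so δ = -11.265°.
cos h₀ = −tan ϕ · tan δ = −tan(-44.5°) × tan(-11.265°) = -0.1957, so h₀ = 1.7678 rad = 101.29°.

h₀ = 101°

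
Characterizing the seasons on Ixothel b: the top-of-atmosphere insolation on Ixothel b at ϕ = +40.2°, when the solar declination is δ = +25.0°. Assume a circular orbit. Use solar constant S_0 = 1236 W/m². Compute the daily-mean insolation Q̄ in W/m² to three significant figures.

Q̄ ≈ 462 W/m²

cos h₀ = −tan(+40.2°) tan(+25.000°) = -0.3941, h₀ = 1.9758 rad.
Bracket: h₀ sin ϕ sin δ + cos ϕ cos δ sin h₀ = 1.9758×0.64546×0.42262 + 0.76380×0.90631×0.91908 = 0.538967 + 0.636224 = 1.175191.
Q̄ = (S_0/π) × [bracket] = (1236/π) × 1.175191 = 462.4 W/m².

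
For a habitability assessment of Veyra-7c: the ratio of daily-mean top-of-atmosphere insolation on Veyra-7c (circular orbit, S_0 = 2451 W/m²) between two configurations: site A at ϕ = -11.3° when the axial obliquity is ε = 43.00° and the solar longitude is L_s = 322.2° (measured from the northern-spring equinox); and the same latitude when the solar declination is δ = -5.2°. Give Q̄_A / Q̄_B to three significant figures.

Q̄_A / Q̄_B ≈ 1.02

— Configuration A (ϕ=-11.3°):
Solar declination: sin δ = sin ε · sin L_s = sin 43.00° × sin 322.2° = -0.41800, so δ = -24.708°.
cos h₀ = −tan(-11.3°) tan(-24.708°) = -0.0919, h₀ = 1.6629 rad.
Bracket: h₀ sin ϕ sin δ + cos ϕ cos δ sin h₀ = 1.6629×-0.19595×-0.41800 + 0.98061×0.90845×0.99576 = 0.136203 + 0.887058 = 1.023261.
Q̄ = (S_0/π) × [bracket] = (2451/π) × 1.023261 = 798.33 W/m².
— Configuration B (ϕ=-11.3°):
cos h₀ = −tan(-11.3°) tan(-5.200°) = -0.0182, h₀ = 1.5890 rad.
Bracket: h₀ sin ϕ sin δ + cos ϕ cos δ sin h₀ = 1.5890×-0.19595×-0.09063 + 0.98061×0.99588×0.99983 = 0.028219 + 0.976404 = 1.004623.
Q̄ = (S_0/π) × [bracket] = (2451/π) × 1.004623 = 783.78 W/m².
Ratio Q̄_A / Q̄_B = 798.33 / 783.78 = 1.019.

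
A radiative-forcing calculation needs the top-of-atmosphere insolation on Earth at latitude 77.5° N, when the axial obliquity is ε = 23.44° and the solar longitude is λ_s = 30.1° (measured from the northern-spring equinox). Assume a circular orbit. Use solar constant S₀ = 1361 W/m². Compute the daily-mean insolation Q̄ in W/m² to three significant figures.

Q̄ ≈ 267 W/m²

Solar declination: sin δ = sin ε · sin λ_s = sin 23.44° × sin 30.1° = 0.19950, so δ = +11.507°.
cos H₀ = −tan(+77.5°) tan(+11.507°) = -0.9183, H₀ = 2.7346 rad.
Bracket: H₀ sin φ sin δ + cos φ cos δ sin H₀ = 2.7346×0.97630×0.19950 + 0.21644×0.97990×0.39583 = 0.532623 + 0.083951 = 0.616574.
Q̄ = (S₀/π) × [bracket] = (1361/π) × 0.616574 = 267.1 W/m².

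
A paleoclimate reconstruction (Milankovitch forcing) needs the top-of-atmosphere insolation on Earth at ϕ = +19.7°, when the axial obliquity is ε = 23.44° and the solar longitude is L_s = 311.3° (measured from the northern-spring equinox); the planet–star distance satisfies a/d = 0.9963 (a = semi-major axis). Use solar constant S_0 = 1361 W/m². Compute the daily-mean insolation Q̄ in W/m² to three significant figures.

Q̄ ≈ 321 W/m²

Solar declination: sin δ = sin ε · sin L_s = sin 23.44° × sin 311.3° = -0.29884, so δ = -17.388°.
cos h₀ = −tan(+19.7°) tan(-17.388°) = 0.1121, h₀ = 1.4584 rad.
Bracket: h₀ sin ϕ sin δ + cos ϕ cos δ sin h₀ = 1.4584×0.33710×-0.29884 + 0.94147×0.95430×0.99369 = -0.146918 + 0.892776 = 0.745858.
Inverse-square distance factor (a/d)² = 0.9963² = 0.992614.
Q̄ = (S_0/π) × 0.992614 × [bracket] = (1361/π) × 0.992614 × 0.745858 = 320.7 W/m².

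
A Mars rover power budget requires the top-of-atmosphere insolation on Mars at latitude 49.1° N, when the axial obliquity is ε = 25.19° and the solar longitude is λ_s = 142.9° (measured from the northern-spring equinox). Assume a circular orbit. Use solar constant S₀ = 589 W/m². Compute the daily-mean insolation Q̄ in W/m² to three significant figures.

Solar declination: sin δ = sin ε · sin λ_s = sin 25.19° × sin 142.9° = 0.25674, so δ = +14.877°.
cos H₀ = −tan(+49.1°) tan(+14.877°) = -0.3067, H₀ = 1.8825 rad.
Bracket: H₀ sin φ sin δ + cos φ cos δ sin H₀ = 1.8825×0.75585×0.25674 + 0.65474×0.96648×0.95182 = 0.365312 + 0.602305 = 0.967617.
Q̄ = (S₀/π) × [bracket] = (589/π) × 0.967617 = 181.4 W/m².

Q̄ ≈ 181 W/m²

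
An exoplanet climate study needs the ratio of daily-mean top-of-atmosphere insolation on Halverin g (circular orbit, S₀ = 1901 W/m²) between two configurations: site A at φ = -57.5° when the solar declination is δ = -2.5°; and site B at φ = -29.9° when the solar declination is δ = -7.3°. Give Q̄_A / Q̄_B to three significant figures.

Q̄_A / Q̄_B ≈ 0.620

— Configuration A (φ=-57.5°):
cos H₀ = −tan(-57.5°) tan(-2.500°) = -0.0685, H₀ = 1.6394 rad.
Bracket: H₀ sin φ sin δ + cos φ cos δ sin H₀ = 1.6394×-0.84339×-0.04362 + 0.53730×0.99905×0.99765 = 0.060311 + 0.535528 = 0.595839.
Q̄ = (S₀/π) × [bracket] = (1901/π) × 0.595839 = 360.55 W/m².
— Configuration B (φ=-29.9°):
cos H₀ = −tan(-29.9°) tan(-7.300°) = -0.0737, H₀ = 1.6445 rad.
Bracket: H₀ sin φ sin δ + cos φ cos δ sin H₀ = 1.6445×-0.49849×-0.12706 + 0.86690×0.99189×0.99728 = 0.104160 + 0.857531 = 0.961691.
Q̄ = (S₀/π) × [bracket] = (1901/π) × 0.961691 = 581.93 W/m².
Ratio Q̄_A / Q̄_B = 360.55 / 581.93 = 0.6196.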